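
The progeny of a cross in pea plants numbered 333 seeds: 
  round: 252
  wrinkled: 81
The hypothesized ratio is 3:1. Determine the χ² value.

Total ratio parts = 4. Expected numbers out of 333:
  round: 333 × 3/4 = 249.75
  wrinkled: 333 × 1/4 = 83.25
χ² = Σ (O − E)² / E
  round: (252 − 249.75)² / 249.75 = 0.0203
  wrinkled: (81 − 83.25)² / 83.25 = 0.0608
χ² = 0.0203 + 0.0608 = 0.0811 ≈ 0.081

0.081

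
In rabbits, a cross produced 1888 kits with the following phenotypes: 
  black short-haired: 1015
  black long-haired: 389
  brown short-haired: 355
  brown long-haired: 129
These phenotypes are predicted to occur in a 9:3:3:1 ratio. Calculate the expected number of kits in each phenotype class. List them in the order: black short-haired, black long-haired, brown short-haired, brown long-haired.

1062, 354, 354, 118

Under the 9:3:3:1 hypothesis (Σ ratio = 16, N = 1888):
  black short-haired: 1888 × 9/16 = 1062
  black long-haired: 1888 × 3/16 = 354
  brown short-haired: 1888 × 3/16 = 354
  brown long-haired: 1888 × 1/16 = 118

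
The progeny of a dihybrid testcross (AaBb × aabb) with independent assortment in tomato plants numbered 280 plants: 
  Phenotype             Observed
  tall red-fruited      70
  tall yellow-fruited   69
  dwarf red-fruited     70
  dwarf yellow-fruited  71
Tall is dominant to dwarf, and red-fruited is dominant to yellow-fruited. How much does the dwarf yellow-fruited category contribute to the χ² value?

0.014

A dihybrid testcross with independent assortment gives a 1:1:1:1 ratio.
Total ratio parts = 4. Expected numbers out of 280:
  tall red-fruited: 280 × 1/4 = 70
  tall yellow-fruited: 280 × 1/4 = 70
  dwarf red-fruited: 280 × 1/4 = 70
  dwarf yellow-fruited: 280 × 1/4 = 70
Contribution of dwarf yellow-fruited: (71 − 70)² / 70 = 0.0143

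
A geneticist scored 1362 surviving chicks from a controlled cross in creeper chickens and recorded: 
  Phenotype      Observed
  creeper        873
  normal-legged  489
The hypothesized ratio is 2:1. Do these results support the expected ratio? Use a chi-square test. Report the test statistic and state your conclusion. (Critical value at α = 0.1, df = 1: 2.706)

4.047; not consistent

Expected counts for N = 1362 under a 2:1 ratio (total parts = 3):
  creeper: 1362 × 2/3 = 908
  normal-legged: 1362 × 1/3 = 454
χ² = Σ (O − E)² / E
  creeper: (873 − 908)² / 908 = 1.3491
  normal-legged: (489 − 454)² / 454 = 2.6982
χ² = 1.3491 + 2.6982 = 4.0473 ≈ 4.047
Degrees of freedom = 2 − 1 = 1; critical value at α = 0.1 is 2.706.
Since 4.047 > 2.706, we reject the null hypothesis — the data do not fit the 2:1 ratio.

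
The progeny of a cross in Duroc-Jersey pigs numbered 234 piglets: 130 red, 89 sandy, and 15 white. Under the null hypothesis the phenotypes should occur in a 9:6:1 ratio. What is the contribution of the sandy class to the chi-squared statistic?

The 9:6:1 ratio has 16 parts, so with N = 234 the expected counts are:
  red: 234 × 9/16 = 131.625
  sandy: 234 × 6/16 = 87.75
  white: 234 × 1/16 = 14.625
Contribution of sandy: (89 − 87.75)² / 87.75 = 0.0178

0.018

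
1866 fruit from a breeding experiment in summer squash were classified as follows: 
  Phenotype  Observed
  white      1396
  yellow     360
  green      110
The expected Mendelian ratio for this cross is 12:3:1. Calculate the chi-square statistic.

0.678

Total ratio parts = 16. Expected numbers out of 1866:
  white: 1866 × 12/16 = 1399.5
  yellow: 1866 × 3/16 = 349.875
  green: 1866 × 1/16 = 116.625
χ² = Σ (O − E)² / E
  white: (1396 − 1399.5)² / 1399.5 = 0.0088
  yellow: (360 − 349.875)² / 349.875 = 0.2930
  green: (110 − 116.625)² / 116.625 = 0.3763
χ² = 0.0088 + 0.2930 + 0.3763 = 0.6781 ≈ 0.678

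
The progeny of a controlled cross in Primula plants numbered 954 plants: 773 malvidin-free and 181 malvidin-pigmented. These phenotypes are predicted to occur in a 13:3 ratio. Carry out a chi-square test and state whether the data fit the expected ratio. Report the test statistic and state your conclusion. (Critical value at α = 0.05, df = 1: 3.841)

0.031; consistent

Total ratio parts = 16. Expected numbers out of 954:
  malvidin-free: 954 × 13/16 = 775.125
  malvidin-pigmented: 954 × 3/16 = 178.875
χ² = Σ (O − E)² / E
  malvidin-free: (773 − 775.125)² / 775.125 = 0.0058
  malvidin-pigmented: (181 − 178.875)² / 178.875 = 0.0252
χ² = 0.0058 + 0.0252 = 0.031
Degrees of freedom = 2 − 1 = 1; critical value at α = 0.05 is 3.841.
Since 0.031 < 3.841, we fail to reject the null hypothesis — the data are consistent with the 13:3 ratio.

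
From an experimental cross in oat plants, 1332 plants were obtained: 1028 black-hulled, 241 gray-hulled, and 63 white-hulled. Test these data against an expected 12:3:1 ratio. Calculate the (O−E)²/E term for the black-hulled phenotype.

0.842

The 12:3:1 ratio has 16 parts, so with N = 1332 the expected counts are:
  black-hulled: 1332 × 12/16 = 999
  gray-hulled: 1332 × 3/16 = 249.75
  white-hulled: 1332 × 1/16 = 83.25
Contribution of black-hulled: (1028 − 999)² / 999 = 0.8418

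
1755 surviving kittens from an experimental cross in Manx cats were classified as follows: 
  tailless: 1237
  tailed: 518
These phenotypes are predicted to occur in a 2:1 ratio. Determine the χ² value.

11.510

Total ratio parts = 3. Expected numbers out of 1755:
  tailless: 1755 × 2/3 = 1170
  tailed: 1755 × 1/3 = 585
χ² = Σ (O − E)² / E
  tailless: (1237 − 1170)² / 1170 = 3.8368
  tailed: (518 − 585)² / 585 = 7.6735
χ² = 3.8368 + 7.6735 = 11.5103 ≈ 11.510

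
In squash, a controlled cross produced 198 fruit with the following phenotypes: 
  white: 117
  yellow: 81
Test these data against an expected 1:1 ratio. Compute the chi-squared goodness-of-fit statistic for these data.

6.545

Expected counts for N = 198 under a 1:1 ratio (total parts = 2):
  white: 198 × 1/2 = 99
  yellow: 198 × 1/2 = 99
χ² = Σ (O − E)² / E
  white: (117 − 99)² / 99 = 3.2727
  yellow: (81 − 99)² / 99 = 3.2727
χ² = 3.2727 + 3.2727 = 6.5454 ≈ 6.545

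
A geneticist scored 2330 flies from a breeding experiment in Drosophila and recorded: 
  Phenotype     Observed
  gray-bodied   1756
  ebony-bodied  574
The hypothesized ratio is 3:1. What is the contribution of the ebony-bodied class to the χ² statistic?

0.124

Total ratio parts = 4. Expected numbers out of 2330:
  gray-bodied: 2330 × 3/4 = 1747.5
  ebony-bodied: 2330 × 1/4 = 582.5
Contribution of ebony-bodied: (574 − 582.5)² / 582.5 = 0.1240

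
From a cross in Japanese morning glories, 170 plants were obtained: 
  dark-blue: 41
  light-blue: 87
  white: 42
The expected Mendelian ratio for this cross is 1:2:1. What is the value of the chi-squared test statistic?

The 1:2:1 ratio has 4 parts, so with N = 170 the expected counts are:
  dark-blue: 170 × 1/4 = 42.5
  light-blue: 170 × 2/4 = 85
  white: 170 × 1/4 = 42.5
χ² = Σ (O − E)² / E
  dark-blue: (41 − 42.5)² / 42.5 = 0.0529
  light-blue: (87 − 85)² / 85 = 0.0471
  white: (42 − 42.5)² / 42.5 = 0.0059
χ² = 0.0529 + 0.0471 + 0.0059 = 0.1059 ≈ 0.106

0.106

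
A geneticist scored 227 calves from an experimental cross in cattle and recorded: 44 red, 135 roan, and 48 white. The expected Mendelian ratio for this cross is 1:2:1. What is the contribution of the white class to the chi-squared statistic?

Total ratio parts = 4. Expected numbers out of 227:
  red: 227 × 1/4 = 56.75
  roan: 227 × 2/4 = 113.5
  white: 227 × 1/4 = 56.75
Contribution of white: (48 − 56.75)² / 56.75 = 1.3491

1.349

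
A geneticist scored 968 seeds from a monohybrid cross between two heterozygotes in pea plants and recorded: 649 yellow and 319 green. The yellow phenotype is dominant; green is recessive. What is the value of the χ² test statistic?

32.667

For a monohybrid cross between heterozygotes with complete dominance, the expected phenotypic ratio is 3:1.
Expected counts for N = 968 under a 3:1 ratio (total parts = 4):
  yellow: 968 × 3/4 = 726
  green: 968 × 1/4 = 242
χ² = Σ (O − E)² / E
  yellow: (649 − 726)² / 726 = 8.1667
  green: (319 − 242)² / 242 = 24.5000
χ² = 8.1667 + 24.5000 = 32.6667 ≈ 32.667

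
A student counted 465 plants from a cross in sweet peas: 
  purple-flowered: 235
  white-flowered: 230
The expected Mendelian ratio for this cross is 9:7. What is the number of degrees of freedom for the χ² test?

A goodness-of-fit test with 2 phenotype classes has df = 2 − 1 = 1.

1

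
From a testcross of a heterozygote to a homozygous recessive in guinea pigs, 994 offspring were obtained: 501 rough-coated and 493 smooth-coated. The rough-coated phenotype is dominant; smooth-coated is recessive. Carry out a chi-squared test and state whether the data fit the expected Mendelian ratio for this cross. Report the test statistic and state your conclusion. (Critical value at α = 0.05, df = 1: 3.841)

0.064; consistent

A testcross of a heterozygote (Aa × aa) gives a 1:1 phenotypic ratio.
Expected counts for N = 994 under a 1:1 ratio (total parts = 2):
  rough-coated: 994 × 1/2 = 497
  smooth-coated: 994 × 1/2 = 497
χ² = Σ (O − E)² / E
  rough-coated: (501 − 497)² / 497 = 0.0322
  smooth-coated: (493 − 497)² / 497 = 0.0322
χ² = 0.0322 + 0.0322 = 0.0644 ≈ 0.064
Degrees of freedom = 2 − 1 = 1; critical value at α = 0.05 is 3.841.
Since 0.064 < 3.841, we fail to reject the null hypothesis — the data are consistent with the 1:1 ratio.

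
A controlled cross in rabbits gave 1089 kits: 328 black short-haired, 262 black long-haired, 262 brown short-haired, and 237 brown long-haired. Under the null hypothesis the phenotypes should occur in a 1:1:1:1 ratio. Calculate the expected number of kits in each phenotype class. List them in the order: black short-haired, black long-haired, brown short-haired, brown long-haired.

The 1:1:1:1 ratio has 4 parts, so with N = 1089 the expected counts are:
  black short-haired: 1089 × 1/4 = 272.25
  black long-haired: 1089 × 1/4 = 272.25
  brown short-haired: 1089 × 1/4 = 272.25
  brown long-haired: 1089 × 1/4 = 272.25

272.25, 272.25, 272.25, 272.25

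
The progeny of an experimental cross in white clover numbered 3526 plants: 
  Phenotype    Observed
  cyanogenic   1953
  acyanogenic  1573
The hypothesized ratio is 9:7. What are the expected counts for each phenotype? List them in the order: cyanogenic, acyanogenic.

Under the 9:7 hypothesis (Σ ratio = 16, N = 3526):
  cyanogenic: 3526 × 9/16 = 1983.375
  acyanogenic: 3526 × 7/16 = 1542.625

1983.375, 1542.625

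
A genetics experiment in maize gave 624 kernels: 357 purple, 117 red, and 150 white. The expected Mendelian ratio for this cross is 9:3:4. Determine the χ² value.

0.333

Expected counts for N = 624 under a 9:3:4 ratio (total parts = 16):
  purple: 624 × 9/16 = 351
  red: 624 × 3/16 = 117
  white: 624 × 4/16 = 156
χ² = Σ (O − E)² / E
  purple: (357 − 351)² / 351 = 0.1026
  red: (117 − 117)² / 117 = 0.0000
  white: (150 − 156)² / 156 = 0.2308
χ² = 0.1026 + 0.0000 + 0.2308 = 0.3334 ≈ 0.333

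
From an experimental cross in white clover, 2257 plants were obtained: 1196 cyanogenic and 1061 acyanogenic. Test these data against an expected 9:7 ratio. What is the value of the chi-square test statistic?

Total ratio parts = 16. Expected numbers out of 2257:
  cyanogenic: 2257 × 9/16 = 1269.5625
  acyanogenic: 2257 × 7/16 = 987.4375
χ² = Σ (O − E)² / E
  cyanogenic: (1196 − 1269.5625)² / 1269.5625 = 4.2624
  acyanogenic: (1061 − 987.4375)² / 987.4375 = 5.4803
χ² = 4.2624 + 5.4803 = 9.7427 ≈ 9.743

9.743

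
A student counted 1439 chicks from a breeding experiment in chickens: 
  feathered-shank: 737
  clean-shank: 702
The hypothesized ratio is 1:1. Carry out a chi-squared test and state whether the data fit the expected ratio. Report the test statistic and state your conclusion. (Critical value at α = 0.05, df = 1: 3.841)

The 1:1 ratio has 2 parts, so with N = 1439 the expected counts are:
  feathered-shank: 1439 × 1/2 = 719.5
  clean-shank: 1439 × 1/2 = 719.5
χ² = Σ (O − E)² / E
  feathered-shank: (737 − 719.5)² / 719.5 = 0.4256
  clean-shank: (702 − 719.5)² / 719.5 = 0.4256
χ² = 0.4256 + 0.4256 = 0.8512 ≈ 0.851
Degrees of freedom = 2 − 1 = 1; critical value at α = 0.05 is 3.841.
Since 0.851 < 3.841, we fail to reject the null hypothesis — the data are consistent with the 1:1 ratio.

0.851; consistent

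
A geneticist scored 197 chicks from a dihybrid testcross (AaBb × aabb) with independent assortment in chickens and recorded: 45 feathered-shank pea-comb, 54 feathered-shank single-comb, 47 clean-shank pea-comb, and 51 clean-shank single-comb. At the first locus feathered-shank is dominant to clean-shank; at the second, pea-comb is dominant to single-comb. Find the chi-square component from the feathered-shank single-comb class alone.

A dihybrid testcross with independent assortment gives a 1:1:1:1 ratio.
Expected counts for N = 197 under a 1:1:1:1 ratio (total parts = 4):
  feathered-shank pea-comb: 197 × 1/4 = 49.25
  feathered-shank single-comb: 197 × 1/4 = 49.25
  clean-shank pea-comb: 197 × 1/4 = 49.25
  clean-shank single-comb: 197 × 1/4 = 49.25
Contribution of feathered-shank single-comb: (54 − 49.25)² / 49.25 = 0.4581

0.458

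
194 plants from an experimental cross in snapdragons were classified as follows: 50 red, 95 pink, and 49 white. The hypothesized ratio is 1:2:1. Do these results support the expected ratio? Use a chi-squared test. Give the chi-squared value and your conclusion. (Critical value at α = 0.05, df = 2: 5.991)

Under the 1:2:1 hypothesis (Σ ratio = 4, N = 194):
  red: 194 × 1/4 = 48.5
  pink: 194 × 2/4 = 97
  white: 194 × 1/4 = 48.5
χ² = Σ (O − E)² / E
  red: (50 − 48.5)² / 48.5 = 0.0464
  pink: (95 − 97)² / 97 = 0.0412
  white: (49 − 48.5)² / 48.5 = 0.0052
χ² = 0.0464 + 0.0412 + 0.0052 = 0.0928 ≈ 0.093
Degrees of freedom = 3 − 1 = 2; critical value at α = 0.05 is 5.991.
Since 0.093 < 5.991, we fail to reject the null hypothesis — the data are consistent with the 1:2:1 ratio.

0.093; consistent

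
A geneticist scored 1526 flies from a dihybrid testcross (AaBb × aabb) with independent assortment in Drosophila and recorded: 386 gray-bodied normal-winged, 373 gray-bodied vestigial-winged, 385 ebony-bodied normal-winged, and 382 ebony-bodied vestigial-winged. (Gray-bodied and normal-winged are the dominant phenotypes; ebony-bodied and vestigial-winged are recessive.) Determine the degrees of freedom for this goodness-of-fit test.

A dihybrid testcross with independent assortment gives a 1:1:1:1 ratio.
A goodness-of-fit test with 4 phenotype classes has df = 4 − 1 = 3.

3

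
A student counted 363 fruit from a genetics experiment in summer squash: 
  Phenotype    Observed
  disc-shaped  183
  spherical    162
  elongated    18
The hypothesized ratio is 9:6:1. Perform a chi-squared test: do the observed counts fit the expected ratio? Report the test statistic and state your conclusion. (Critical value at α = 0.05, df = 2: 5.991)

8.085; not consistent

Total ratio parts = 16. Expected numbers out of 363:
  disc-shaped: 363 × 9/16 = 204.1875
  spherical: 363 × 6/16 = 136.125
  elongated: 363 × 1/16 = 22.6875
χ² = Σ (O − E)² / E
  disc-shaped: (183 − 204.1875)² / 204.1875 = 2.1985
  spherical: (162 − 136.125)² / 136.125 = 4.9184
  elongated: (18 − 22.6875)² / 22.6875 = 0.9685
χ² = 2.1985 + 4.9184 + 0.9685 = 8.0854 ≈ 8.085
Degrees of freedom = 3 − 1 = 2; critical value at α = 0.05 is 5.991.
Since 8.085 > 5.991, we reject the null hypothesis — the data do not fit the 9:6:1 ratio.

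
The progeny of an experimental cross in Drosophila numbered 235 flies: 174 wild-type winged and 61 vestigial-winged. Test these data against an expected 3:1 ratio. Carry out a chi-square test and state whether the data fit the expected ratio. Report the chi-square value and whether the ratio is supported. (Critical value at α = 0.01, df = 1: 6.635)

0.115; consistent

Total ratio parts = 4. Expected numbers out of 235:
  wild-type winged: 235 × 3/4 = 176.25
  vestigial-winged: 235 × 1/4 = 58.75
χ² = Σ (O − E)² / E
  wild-type winged: (174 − 176.25)² / 176.25 = 0.0287
  vestigial-winged: (61 − 58.75)² / 58.75 = 0.0862
χ² = 0.0287 + 0.0862 = 0.1149 ≈ 0.115
Degrees of freedom = 2 − 1 = 1; critical value at α = 0.01 is 6.635.
Since 0.115 < 6.635, we fail to reject the null hypothesis — the data are consistent with the 3:1 ratio.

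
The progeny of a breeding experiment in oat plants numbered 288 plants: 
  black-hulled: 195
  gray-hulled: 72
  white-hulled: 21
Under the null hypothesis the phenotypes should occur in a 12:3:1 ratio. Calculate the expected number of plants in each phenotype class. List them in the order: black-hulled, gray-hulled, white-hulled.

Expected counts for N = 288 under a 12:3:1 ratio (total parts = 16):
  black-hulled: 288 × 12/16 = 216
  gray-hulled: 288 × 3/16 = 54
  white-hulled: 288 × 1/16 = 18

216, 54, 18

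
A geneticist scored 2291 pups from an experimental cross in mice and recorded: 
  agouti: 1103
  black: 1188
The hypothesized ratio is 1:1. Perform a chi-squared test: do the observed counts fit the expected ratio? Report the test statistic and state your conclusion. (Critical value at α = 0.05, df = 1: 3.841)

Expected counts for N = 2291 under a 1:1 ratio (total parts = 2):
  agouti: 2291 × 1/2 = 1145.5
  black: 2291 × 1/2 = 1145.5
χ² = Σ (O − E)² / E
  agouti: (1103 − 1145.5)² / 1145.5 = 1.5768
  black: (1188 − 1145.5)² / 1145.5 = 1.5768
χ² = 1.5768 + 1.5768 = 3.1536 ≈ 3.154
Degrees of freedom = 2 − 1 = 1; critical value at α = 0.05 is 3.841.
Since 3.154 < 3.841, we fail to reject the null hypothesis — the data are consistent with the 1:1 ratio.

3.154; consistent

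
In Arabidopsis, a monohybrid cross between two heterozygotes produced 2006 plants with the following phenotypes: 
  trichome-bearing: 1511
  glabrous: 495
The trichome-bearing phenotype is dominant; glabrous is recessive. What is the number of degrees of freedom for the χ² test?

For a monohybrid cross between heterozygotes with complete dominance, the expected phenotypic ratio is 3:1.
A goodness-of-fit test with 2 phenotype classes has df = 2 − 1 = 1.

1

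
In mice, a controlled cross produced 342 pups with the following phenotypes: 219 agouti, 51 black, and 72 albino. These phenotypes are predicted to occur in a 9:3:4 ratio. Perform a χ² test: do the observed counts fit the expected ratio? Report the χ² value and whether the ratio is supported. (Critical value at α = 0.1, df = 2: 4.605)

8.503; not consistent

Total ratio parts = 16. Expected numbers out of 342:
  agouti: 342 × 9/16 = 192.375
  black: 342 × 3/16 = 64.125
  albino: 342 × 4/16 = 85.5
χ² = Σ (O − E)² / E
  agouti: (219 − 192.375)² / 192.375 = 3.6849
  black: (51 − 64.125)² / 64.125 = 2.6864
  albino: (72 − 85.5)² / 85.5 = 2.1316
χ² = 3.6849 + 2.6864 + 2.1316 = 8.5029 ≈ 8.503
Degrees of freedom = 3 − 1 = 2; critical value at α = 0.1 is 4.605.
Since 8.503 > 4.605, we reject the null hypothesis — the data do not fit the 9:3:4 ratio.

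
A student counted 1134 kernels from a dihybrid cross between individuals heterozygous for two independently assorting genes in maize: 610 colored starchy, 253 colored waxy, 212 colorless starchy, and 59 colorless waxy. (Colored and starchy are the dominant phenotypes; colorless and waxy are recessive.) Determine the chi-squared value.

A dihybrid F₂ with independent assortment and complete dominance at both loci gives a 9:3:3:1 phenotypic ratio.
Expected counts for N = 1134 under a 9:3:3:1 ratio (total parts = 16):
  colored starchy: 1134 × 9/16 = 637.875
  colored waxy: 1134 × 3/16 = 212.625
  colorless starchy: 1134 × 3/16 = 212.625
  colorless waxy: 1134 × 1/16 = 70.875
χ² = Σ (O − E)² / E
  colored starchy: (610 − 637.875)² / 637.875 = 1.2181
  colored waxy: (253 − 212.625)² / 212.625 = 7.6667
  colorless starchy: (212 − 212.625)² / 212.625 = 0.0018
  colorless waxy: (59 − 70.875)² / 70.875 = 1.9896
χ² = 1.2181 + 7.6667 + 0.0018 + 1.9896 = 10.8762 ≈ 10.876

10.876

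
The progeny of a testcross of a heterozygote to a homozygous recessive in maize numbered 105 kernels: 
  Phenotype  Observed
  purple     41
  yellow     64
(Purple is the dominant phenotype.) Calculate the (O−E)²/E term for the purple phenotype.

2.519

A testcross of a heterozygote (Aa × aa) gives a 1:1 phenotypic ratio.
Expected counts for N = 105 under a 1:1 ratio (total parts = 2):
  purple: 105 × 1/2 = 52.5
  yellow: 105 × 1/2 = 52.5
Contribution of purple: (41 − 52.5)² / 52.5 = 2.5190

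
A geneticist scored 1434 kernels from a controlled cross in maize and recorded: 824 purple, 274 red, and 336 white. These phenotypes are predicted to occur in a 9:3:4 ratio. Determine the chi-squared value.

1.884

The 9:3:4 ratio has 16 parts, so with N = 1434 the expected counts are:
  purple: 1434 × 9/16 = 806.625
  red: 1434 × 3/16 = 268.875
  white: 1434 × 4/16 = 358.5
χ² = Σ (O − E)² / E
  purple: (824 − 806.625)² / 806.625 = 0.3743
  red: (274 − 268.875)² / 268.875 = 0.0977
  white: (336 − 358.5)² / 358.5 = 1.4121
χ² = 0.3743 + 0.0977 + 1.4121 = 1.8841 ≈ 1.884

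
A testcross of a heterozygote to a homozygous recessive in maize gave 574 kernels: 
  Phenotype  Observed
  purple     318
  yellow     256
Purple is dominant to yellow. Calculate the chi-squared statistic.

A testcross of a heterozygote (Aa × aa) gives a 1:1 phenotypic ratio.
The 1:1 ratio has 2 parts, so with N = 574 the expected counts are:
  purple: 574 × 1/2 = 287
  yellow: 574 × 1/2 = 287
χ² = Σ (O − E)² / E
  purple: (318 − 287)² / 287 = 3.3484
  yellow: (256 − 287)² / 287 = 3.3484
χ² = 3.3484 + 3.3484 = 6.6968 ≈ 6.697

6.697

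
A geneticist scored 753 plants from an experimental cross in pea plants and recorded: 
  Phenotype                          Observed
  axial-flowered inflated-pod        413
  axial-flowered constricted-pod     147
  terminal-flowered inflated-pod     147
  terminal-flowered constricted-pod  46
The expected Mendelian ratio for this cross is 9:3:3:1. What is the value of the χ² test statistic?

0.766

Expected counts for N = 753 under a 9:3:3:1 ratio (total parts = 16):
  axial-flowered inflated-pod: 753 × 9/16 = 423.5625
  axial-flowered constricted-pod: 753 × 3/16 = 141.1875
  terminal-flowered inflated-pod: 753 × 3/16 = 141.1875
  terminal-flowered constricted-pod: 753 × 1/16 = 47.0625
χ² = Σ (O − E)² / E
  axial-flowered inflated-pod: (413 − 423.5625)² / 423.5625 = 0.2634
  axial-flowered constricted-pod: (147 − 141.1875)² / 141.1875 = 0.2393
  terminal-flowered inflated-pod: (147 − 141.1875)² / 141.1875 = 0.2393
  terminal-flowered constricted-pod: (46 − 47.0625)² / 47.0625 = 0.0240
χ² = 0.2634 + 0.2393 + 0.2393 + 0.0240 = 0.766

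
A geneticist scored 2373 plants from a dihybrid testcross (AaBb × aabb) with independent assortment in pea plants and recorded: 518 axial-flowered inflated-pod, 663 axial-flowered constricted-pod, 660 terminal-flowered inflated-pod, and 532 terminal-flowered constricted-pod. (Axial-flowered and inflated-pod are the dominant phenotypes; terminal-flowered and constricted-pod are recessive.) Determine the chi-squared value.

A dihybrid testcross with independent assortment gives a 1:1:1:1 ratio.
Under the 1:1:1:1 hypothesis (Σ ratio = 4, N = 2373):
  axial-flowered inflated-pod: 2373 × 1/4 = 593.25
  axial-flowered constricted-pod: 2373 × 1/4 = 593.25
  terminal-flowered inflated-pod: 2373 × 1/4 = 593.25
  terminal-flowered constricted-pod: 2373 × 1/4 = 593.25
χ² = Σ (O − E)² / E
  axial-flowered inflated-pod: (518 − 593.25)² / 593.25 = 9.5450
  axial-flowered constricted-pod: (663 − 593.25)² / 593.25 = 8.2007
  terminal-flowered inflated-pod: (660 − 593.25)² / 593.25 = 7.5104
  terminal-flowered constricted-pod: (532 − 593.25)² / 593.25 = 6.3237
χ² = 9.5450 + 8.2007 + 7.5104 + 6.3237 = 31.5798 ≈ 31.580

31.580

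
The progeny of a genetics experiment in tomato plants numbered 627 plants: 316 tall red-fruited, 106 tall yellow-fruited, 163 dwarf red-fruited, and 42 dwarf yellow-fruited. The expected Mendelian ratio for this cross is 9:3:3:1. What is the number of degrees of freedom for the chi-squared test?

3

A goodness-of-fit test with 4 phenotype classes has df = 4 − 1 = 3.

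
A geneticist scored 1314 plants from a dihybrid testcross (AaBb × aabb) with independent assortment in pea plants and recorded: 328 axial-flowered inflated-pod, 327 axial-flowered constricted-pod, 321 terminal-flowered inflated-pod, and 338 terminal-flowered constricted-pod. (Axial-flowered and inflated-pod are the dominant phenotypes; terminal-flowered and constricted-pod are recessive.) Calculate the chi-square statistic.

0.454

A dihybrid testcross with independent assortment gives a 1:1:1:1 ratio.
Total ratio parts = 4. Expected numbers out of 1314:
  axial-flowered inflated-pod: 1314 × 1/4 = 328.5
  axial-flowered constricted-pod: 1314 × 1/4 = 328.5
  terminal-flowered inflated-pod: 1314 × 1/4 = 328.5
  terminal-flowered constricted-pod: 1314 × 1/4 = 328.5
χ² = Σ (O − E)² / E
  axial-flowered inflated-pod: (328 − 328.5)² / 328.5 = 0.0008
  axial-flowered constricted-pod: (327 − 328.5)² / 328.5 = 0.0068
  terminal-flowered inflated-pod: (321 − 328.5)² / 328.5 = 0.1712
  terminal-flowered constricted-pod: (338 − 328.5)² / 328.5 = 0.2747
χ² = 0.0008 + 0.0068 + 0.1712 + 0.2747 = 0.4535 ≈ 0.454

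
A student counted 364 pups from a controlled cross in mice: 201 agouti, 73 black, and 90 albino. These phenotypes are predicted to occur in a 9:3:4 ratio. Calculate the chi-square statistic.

0.410

Total ratio parts = 16. Expected numbers out of 364:
  agouti: 364 × 9/16 = 204.75
  black: 364 × 3/16 = 68.25
  albino: 364 × 4/16 = 91
χ² = Σ (O − E)² / E
  agouti: (201 − 204.75)² / 204.75 = 0.0687
  black: (73 − 68.25)² / 68.25 = 0.3306
  albino: (90 − 91)² / 91 = 0.0110
χ² = 0.0687 + 0.3306 + 0.0110 = 0.4103 ≈ 0.410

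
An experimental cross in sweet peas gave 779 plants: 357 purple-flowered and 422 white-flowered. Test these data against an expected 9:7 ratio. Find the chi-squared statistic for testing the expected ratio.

Expected counts for N = 779 under a 9:7 ratio (total parts = 16):
  purple-flowered: 779 × 9/16 = 438.1875
  white-flowered: 779 × 7/16 = 340.8125
χ² = Σ (O − E)² / E
  purple-flowered: (357 − 438.1875)² / 438.1875 = 15.0424
  white-flowered: (422 − 340.8125)² / 340.8125 = 19.3403
χ² = 15.0424 + 19.3403 = 34.3827 ≈ 34.383

34.383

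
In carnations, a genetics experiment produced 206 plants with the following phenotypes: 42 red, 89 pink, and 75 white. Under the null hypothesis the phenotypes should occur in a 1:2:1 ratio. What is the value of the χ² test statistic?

Under the 1:2:1 hypothesis (Σ ratio = 4, N = 206):
  red: 206 × 1/4 = 51.5
  pink: 206 × 2/4 = 103
  white: 206 × 1/4 = 51.5
χ² = Σ (O − E)² / E
  red: (42 − 51.5)² / 51.5 = 1.7524
  pink: (89 − 103)² / 103 = 1.9029
  white: (75 − 51.5)² / 51.5 = 10.7233
χ² = 1.7524 + 1.9029 + 10.7233 = 14.3786 ≈ 14.379

14.379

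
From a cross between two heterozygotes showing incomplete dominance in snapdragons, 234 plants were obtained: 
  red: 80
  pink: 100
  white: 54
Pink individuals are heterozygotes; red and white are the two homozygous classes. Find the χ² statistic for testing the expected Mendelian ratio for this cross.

With incomplete dominance, a heterozygote × heterozygote cross gives a 1:2:1 phenotypic ratio.
Under the 1:2:1 hypothesis (Σ ratio = 4, N = 234):
  red: 234 × 1/4 = 58.5
  pink: 234 × 2/4 = 117
  white: 234 × 1/4 = 58.5
χ² = Σ (O − E)² / E
  red: (80 − 58.5)² / 58.5 = 7.9017
  pink: (100 − 117)² / 117 = 2.4701
  white: (54 − 58.5)² / 58.5 = 0.3462
χ² = 7.9017 + 2.4701 + 0.3462 = 10.718

10.718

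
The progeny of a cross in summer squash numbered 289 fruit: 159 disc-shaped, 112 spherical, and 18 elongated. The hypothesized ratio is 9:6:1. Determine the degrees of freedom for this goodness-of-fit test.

2

A goodness-of-fit test with 3 phenotype classes has df = 3 − 1 = 2.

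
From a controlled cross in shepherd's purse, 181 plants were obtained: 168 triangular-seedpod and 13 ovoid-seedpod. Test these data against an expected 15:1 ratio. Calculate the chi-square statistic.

Total ratio parts = 16. Expected numbers out of 181:
  triangular-seedpod: 181 × 15/16 = 169.6875
  ovoid-seedpod: 181 × 1/16 = 11.3125
χ² = Σ (O − E)² / E
  triangular-seedpod: (168 − 169.6875)² / 169.6875 = 0.0168
  ovoid-seedpod: (13 − 11.3125)² / 11.3125 = 0.2517
χ² = 0.0168 + 0.2517 = 0.2685 ≈ 0.269

0.269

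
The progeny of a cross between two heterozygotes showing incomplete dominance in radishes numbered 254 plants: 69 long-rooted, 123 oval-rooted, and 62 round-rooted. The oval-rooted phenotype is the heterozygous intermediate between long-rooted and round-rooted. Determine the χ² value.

0.638

With incomplete dominance, a heterozygote × heterozygote cross gives a 1:2:1 phenotypic ratio.
Expected counts for N = 254 under a 1:2:1 ratio (total parts = 4):
  long-rooted: 254 × 1/4 = 63.5
  oval-rooted: 254 × 2/4 = 127
  round-rooted: 254 × 1/4 = 63.5
χ² = Σ (O − E)² / E
  long-rooted: (69 − 63.5)² / 63.5 = 0.4764
  oval-rooted: (123 − 127)² / 127 = 0.1260
  round-rooted: (62 − 63.5)² / 63.5 = 0.0354
χ² = 0.4764 + 0.1260 + 0.0354 = 0.6378 ≈ 0.638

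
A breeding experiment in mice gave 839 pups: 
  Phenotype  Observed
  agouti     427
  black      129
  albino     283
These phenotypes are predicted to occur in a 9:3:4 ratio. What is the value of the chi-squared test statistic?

Total ratio parts = 16. Expected numbers out of 839:
  agouti: 839 × 9/16 = 471.9375
  black: 839 × 3/16 = 157.3125
  albino: 839 × 4/16 = 209.75
χ² = Σ (O − E)² / E
  agouti: (427 − 471.9375)² / 471.9375 = 4.2789
  black: (129 − 157.3125)² / 157.3125 = 5.0956
  albino: (283 − 209.75)² / 209.75 = 25.5808
χ² = 4.2789 + 5.0956 + 25.5808 = 34.9553 ≈ 34.955

34.955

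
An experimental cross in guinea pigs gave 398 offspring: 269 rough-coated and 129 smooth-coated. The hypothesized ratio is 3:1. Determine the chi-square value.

The 3:1 ratio has 4 parts, so with N = 398 the expected counts are:
  rough-coated: 398 × 3/4 = 298.5
  smooth-coated: 398 × 1/4 = 99.5
χ² = Σ (O − E)² / E
  rough-coated: (269 − 298.5)² / 298.5 = 2.9154
  smooth-coated: (129 − 99.5)² / 99.5 = 8.7462
χ² = 2.9154 + 8.7462 = 11.6616 ≈ 11.662

11.662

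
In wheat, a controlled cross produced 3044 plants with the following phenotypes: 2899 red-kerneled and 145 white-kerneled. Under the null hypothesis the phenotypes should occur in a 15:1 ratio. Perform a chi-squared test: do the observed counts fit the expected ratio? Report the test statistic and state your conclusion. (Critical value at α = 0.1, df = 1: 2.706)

The 15:1 ratio has 16 parts, so with N = 3044 the expected counts are:
  red-kerneled: 3044 × 15/16 = 2853.75
  white-kerneled: 3044 × 1/16 = 190.25
χ² = Σ (O − E)² / E
  red-kerneled: (2899 − 2853.75)² / 2853.75 = 0.7175
  white-kerneled: (145 − 190.25)² / 190.25 = 10.7625
χ² = 0.7175 + 10.7625 = 11.480
Degrees of freedom = 2 − 1 = 1; critical value at α = 0.1 is 2.706.
Since 11.480 > 2.706, we reject the null hypothesis — the data do not fit the 15:1 ratio.

11.480; not consistent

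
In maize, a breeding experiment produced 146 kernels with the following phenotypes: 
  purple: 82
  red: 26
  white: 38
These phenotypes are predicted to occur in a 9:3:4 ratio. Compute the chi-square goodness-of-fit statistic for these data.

0.131

Expected counts for N = 146 under a 9:3:4 ratio (total parts = 16):
  purple: 146 × 9/16 = 82.125
  red: 146 × 3/16 = 27.375
  white: 146 × 4/16 = 36.5
χ² = Σ (O − E)² / E
  purple: (82 − 82.125)² / 82.125 = 0.0002
  red: (26 − 27.375)² / 27.375 = 0.0691
  white: (38 − 36.5)² / 36.5 = 0.0616
χ² = 0.0002 + 0.0691 + 0.0616 = 0.1309 ≈ 0.131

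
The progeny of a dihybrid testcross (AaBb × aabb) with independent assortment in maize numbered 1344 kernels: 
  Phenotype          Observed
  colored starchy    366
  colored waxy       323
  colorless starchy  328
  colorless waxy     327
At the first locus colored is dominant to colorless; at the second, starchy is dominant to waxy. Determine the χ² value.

A dihybrid testcross with independent assortment gives a 1:1:1:1 ratio.
Under the 1:1:1:1 hypothesis (Σ ratio = 4, N = 1344):
  colored starchy: 1344 × 1/4 = 336
  colored waxy: 1344 × 1/4 = 336
  colorless starchy: 1344 × 1/4 = 336
  colorless waxy: 1344 × 1/4 = 336
χ² = Σ (O − E)² / E
  colored starchy: (366 − 336)² / 336 = 2.6786
  colored waxy: (323 − 336)² / 336 = 0.5030
  colorless starchy: (328 − 336)² / 336 = 0.1905
  colorless waxy: (327 − 336)² / 336 = 0.2411
χ² = 2.6786 + 0.5030 + 0.1905 + 0.2411 = 3.6132 ≈ 3.613

3.613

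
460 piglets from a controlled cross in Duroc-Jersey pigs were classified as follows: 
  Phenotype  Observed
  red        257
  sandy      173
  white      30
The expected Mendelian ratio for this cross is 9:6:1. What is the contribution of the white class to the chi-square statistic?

Total ratio parts = 16. Expected numbers out of 460:
  red: 460 × 9/16 = 258.75
  sandy: 460 × 6/16 = 172.5
  white: 460 × 1/16 = 28.75
Contribution of white: (30 − 28.75)² / 28.75 = 0.0543

0.054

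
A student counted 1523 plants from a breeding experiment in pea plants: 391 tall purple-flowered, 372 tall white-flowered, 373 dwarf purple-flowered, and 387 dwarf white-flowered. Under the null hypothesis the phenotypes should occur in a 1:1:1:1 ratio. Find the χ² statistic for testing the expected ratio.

Under the 1:1:1:1 hypothesis (Σ ratio = 4, N = 1523):
  tall purple-flowered: 1523 × 1/4 = 380.75
  tall white-flowered: 1523 × 1/4 = 380.75
  dwarf purple-flowered: 1523 × 1/4 = 380.75
  dwarf white-flowered: 1523 × 1/4 = 380.75
χ² = Σ (O − E)² / E
  tall purple-flowered: (391 − 380.75)² / 380.75 = 0.2759
  tall white-flowered: (372 − 380.75)² / 380.75 = 0.2011
  dwarf purple-flowered: (373 − 380.75)² / 380.75 = 0.1577
  dwarf white-flowered: (387 − 380.75)² / 380.75 = 0.1026
χ² = 0.2759 + 0.2011 + 0.1577 + 0.1026 = 0.7373 ≈ 0.737

0.737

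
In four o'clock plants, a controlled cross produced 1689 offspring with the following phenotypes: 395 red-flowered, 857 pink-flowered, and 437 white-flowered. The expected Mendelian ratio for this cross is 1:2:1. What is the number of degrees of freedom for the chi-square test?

2

A goodness-of-fit test with 3 phenotype classes has df = 3 − 1 = 2.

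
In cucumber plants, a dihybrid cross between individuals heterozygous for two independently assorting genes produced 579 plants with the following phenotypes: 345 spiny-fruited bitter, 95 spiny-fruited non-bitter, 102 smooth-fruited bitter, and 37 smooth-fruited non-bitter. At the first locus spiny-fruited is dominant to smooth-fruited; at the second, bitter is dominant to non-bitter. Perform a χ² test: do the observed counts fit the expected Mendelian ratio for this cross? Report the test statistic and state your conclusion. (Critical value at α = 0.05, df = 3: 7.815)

3.254; consistent

A dihybrid F₂ with independent assortment and complete dominance at both loci gives a 9:3:3:1 phenotypic ratio.
Expected counts for N = 579 under a 9:3:3:1 ratio (total parts = 16):
  spiny-fruited bitter: 579 × 9/16 = 325.6875
  spiny-fruited non-bitter: 579 × 3/16 = 108.5625
  smooth-fruited bitter: 579 × 3/16 = 108.5625
  smooth-fruited non-bitter: 579 × 1/16 = 36.1875
χ² = Σ (O − E)² / E
  spiny-fruited bitter: (345 − 325.6875)² / 325.6875 = 1.1452
  spiny-fruited non-bitter: (95 − 108.5625)² / 108.5625 = 1.6943
  smooth-fruited bitter: (102 − 108.5625)² / 108.5625 = 0.3967
  smooth-fruited non-bitter: (37 − 36.1875)² / 36.1875 = 0.0182
χ² = 1.1452 + 1.6943 + 0.3967 + 0.0182 = 3.2544 ≈ 3.254
Degrees of freedom = 4 − 1 = 3; critical value at α = 0.05 is 7.815.
Since 3.254 < 7.815, we fail to reject the null hypothesis — the data are consistent with the 9:3:3:1 ratio.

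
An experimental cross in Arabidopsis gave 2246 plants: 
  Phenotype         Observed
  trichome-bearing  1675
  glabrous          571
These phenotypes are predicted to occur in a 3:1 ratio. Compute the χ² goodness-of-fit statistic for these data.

0.214

Under the 3:1 hypothesis (Σ ratio = 4, N = 2246):
  trichome-bearing: 2246 × 3/4 = 1684.5
  glabrous: 2246 × 1/4 = 561.5
χ² = Σ (O − E)² / E
  trichome-bearing: (1675 − 1684.5)² / 1684.5 = 0.0536
  glabrous: (571 − 561.5)² / 561.5 = 0.1607
χ² = 0.0536 + 0.1607 = 0.2143 ≈ 0.214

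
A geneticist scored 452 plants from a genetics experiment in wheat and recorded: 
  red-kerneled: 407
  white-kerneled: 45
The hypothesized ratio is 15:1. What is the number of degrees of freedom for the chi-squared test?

1

A goodness-of-fit test with 2 phenotype classes has df = 2 − 1 = 1.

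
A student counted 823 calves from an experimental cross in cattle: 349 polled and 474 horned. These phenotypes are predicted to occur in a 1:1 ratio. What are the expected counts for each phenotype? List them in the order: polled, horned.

411.5, 411.5

The 1:1 ratio has 2 parts, so with N = 823 the expected counts are:
  polled: 823 × 1/2 = 411.5
  horned: 823 × 1/2 = 411.5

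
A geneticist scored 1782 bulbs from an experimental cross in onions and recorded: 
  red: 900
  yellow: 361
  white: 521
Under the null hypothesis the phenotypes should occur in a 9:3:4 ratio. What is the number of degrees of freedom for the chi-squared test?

A goodness-of-fit test with 3 phenotype classes has df = 3 − 1 = 2.

2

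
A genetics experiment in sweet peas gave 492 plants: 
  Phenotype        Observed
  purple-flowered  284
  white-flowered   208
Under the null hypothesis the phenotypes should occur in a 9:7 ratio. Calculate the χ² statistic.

0.434

Under the 9:7 hypothesis (Σ ratio = 16, N = 492):
  purple-flowered: 492 × 9/16 = 276.75
  white-flowered: 492 × 7/16 = 215.25
χ² = Σ (O − E)² / E
  purple-flowered: (284 − 276.75)² / 276.75 = 0.1899
  white-flowered: (208 − 215.25)² / 215.25 = 0.2442
χ² = 0.1899 + 0.2442 = 0.4341 ≈ 0.434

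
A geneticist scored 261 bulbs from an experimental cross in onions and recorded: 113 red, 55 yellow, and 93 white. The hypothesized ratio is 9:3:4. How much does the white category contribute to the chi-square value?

Total ratio parts = 16. Expected numbers out of 261:
  red: 261 × 9/16 = 146.8125
  yellow: 261 × 3/16 = 48.9375
  white: 261 × 4/16 = 65.25
Contribution of white: (93 − 65.25)² / 65.25 = 11.8017

11.802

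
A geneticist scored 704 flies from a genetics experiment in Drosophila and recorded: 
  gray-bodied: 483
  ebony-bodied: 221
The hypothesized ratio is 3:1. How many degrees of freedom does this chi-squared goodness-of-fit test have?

A goodness-of-fit test with 2 phenotype classes has df = 2 − 1 = 1.

1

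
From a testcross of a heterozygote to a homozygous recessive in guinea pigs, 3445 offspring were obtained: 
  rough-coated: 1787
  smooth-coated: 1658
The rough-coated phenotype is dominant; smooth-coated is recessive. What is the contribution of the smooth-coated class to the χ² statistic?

2.415

A testcross of a heterozygote (Aa × aa) gives a 1:1 phenotypic ratio.
Total ratio parts = 2. Expected numbers out of 3445:
  rough-coated: 3445 × 1/2 = 1722.5
  smooth-coated: 3445 × 1/2 = 1722.5
Contribution of smooth-coated: (1658 − 1722.5)² / 1722.5 = 2.4152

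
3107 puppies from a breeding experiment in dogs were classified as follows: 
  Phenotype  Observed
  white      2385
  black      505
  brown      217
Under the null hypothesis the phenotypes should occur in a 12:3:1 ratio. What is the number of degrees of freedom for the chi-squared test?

A goodness-of-fit test with 3 phenotype classes has df = 3 − 1 = 2.

2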